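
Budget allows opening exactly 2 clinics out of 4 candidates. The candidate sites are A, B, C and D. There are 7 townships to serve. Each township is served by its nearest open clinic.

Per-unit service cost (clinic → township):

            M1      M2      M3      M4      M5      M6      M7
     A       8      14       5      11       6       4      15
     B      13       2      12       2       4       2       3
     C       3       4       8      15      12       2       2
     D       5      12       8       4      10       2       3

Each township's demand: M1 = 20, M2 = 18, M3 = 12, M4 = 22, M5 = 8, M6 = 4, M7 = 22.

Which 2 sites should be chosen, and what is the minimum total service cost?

With exactly 2 open, each township uses its cheapest among the chosen.
{B, C}: M1→C 3·20=60, M2→B 2·18=36, M3→C 8·12=96, M4→B 2·22=44, M5→B 4·8=32, M6→B 2·4=8, M7→C 2·22=44. Service cost 320.
{B, D}: service cost 382
{A, B}: service cost 406
Among all 6 size-2 choices, {B, C} is lowest.

Choose B and C; total service cost 320.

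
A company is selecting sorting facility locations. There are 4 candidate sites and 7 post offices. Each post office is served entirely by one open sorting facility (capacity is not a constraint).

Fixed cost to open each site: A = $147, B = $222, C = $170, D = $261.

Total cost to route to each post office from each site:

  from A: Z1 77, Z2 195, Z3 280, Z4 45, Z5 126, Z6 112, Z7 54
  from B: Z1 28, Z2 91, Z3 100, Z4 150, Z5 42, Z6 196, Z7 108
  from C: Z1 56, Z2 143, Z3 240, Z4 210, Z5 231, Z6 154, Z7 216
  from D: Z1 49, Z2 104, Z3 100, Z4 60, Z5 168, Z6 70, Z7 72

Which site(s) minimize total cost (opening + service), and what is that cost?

Open A and B; minimum total cost 841.

For any fixed open set, each post office goes to its cheapest open site; total = fixed + service.
{A, B}: Z1→B 28, Z2→B 91, Z3→B 100, Z4→A 45, Z5→B 42, Z6→A 112, Z7→A 54. Service 472; fixed 369; total 841.
{D}: service 623 + fixed 261 = 884
{B}: service 715 + fixed 222 = 937
{A, B, C, D}: Z1→B 28, Z2→B 91, Z3→B 100, Z4→A 45, Z5→B 42, Z6→D 70, Z7→A 54. Service 430; fixed 800; total 1230.
No other subset beats 841.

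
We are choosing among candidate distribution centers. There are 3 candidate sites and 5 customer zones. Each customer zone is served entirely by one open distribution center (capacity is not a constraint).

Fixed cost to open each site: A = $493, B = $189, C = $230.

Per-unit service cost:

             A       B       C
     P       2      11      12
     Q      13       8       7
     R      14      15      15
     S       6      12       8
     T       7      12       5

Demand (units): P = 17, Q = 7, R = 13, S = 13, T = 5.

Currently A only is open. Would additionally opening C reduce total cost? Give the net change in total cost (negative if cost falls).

No — net change +178 (cost rises by 178).

Current service cost with {A}: 420.
Adding C: each customer zone re-picks its cheapest; new service cost 368, saving 52.
Extra fixed cost: 230. Net change = 230 − 52 = 178.
(Totals: 913 → 1091.)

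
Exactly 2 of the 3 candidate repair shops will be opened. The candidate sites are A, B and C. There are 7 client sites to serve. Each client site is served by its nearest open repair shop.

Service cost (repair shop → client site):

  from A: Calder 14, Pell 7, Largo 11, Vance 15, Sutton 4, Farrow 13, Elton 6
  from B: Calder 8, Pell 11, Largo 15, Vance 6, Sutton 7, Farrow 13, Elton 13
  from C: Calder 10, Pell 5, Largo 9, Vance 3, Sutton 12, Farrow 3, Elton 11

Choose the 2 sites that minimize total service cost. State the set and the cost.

With exactly 2 open, each client site uses its cheapest among the chosen.
{A, C}: Calder→C 10, Pell→C 5, Largo→C 9, Vance→C 3, Sutton→A 4, Farrow→C 3, Elton→A 6. Service cost 40.
{B, C}: service cost 46
{A, B}: service cost 55
Among all 3 size-2 choices, {A, C} is lowest.

Choose A and C; total service cost 40.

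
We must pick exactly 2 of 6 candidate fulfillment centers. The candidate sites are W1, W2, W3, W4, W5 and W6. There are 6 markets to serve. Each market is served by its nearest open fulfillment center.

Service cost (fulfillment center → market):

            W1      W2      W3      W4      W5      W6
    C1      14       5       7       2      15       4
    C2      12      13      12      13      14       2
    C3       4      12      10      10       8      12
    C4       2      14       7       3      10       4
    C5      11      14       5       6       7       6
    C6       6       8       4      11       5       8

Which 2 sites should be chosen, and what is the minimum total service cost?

Choose W1 and W6; total service cost 24.

With exactly 2 open, each market uses its cheapest among the chosen.
{W1, W6}: C1→W6 4, C2→W6 2, C3→W1 4, C4→W1 2, C5→W6 6, C6→W1 6. Service cost 24.
{W3, W6}: service cost 29
{W5, W6}: service cost 29
Among all 15 size-2 choices, {W1, W6} is lowest.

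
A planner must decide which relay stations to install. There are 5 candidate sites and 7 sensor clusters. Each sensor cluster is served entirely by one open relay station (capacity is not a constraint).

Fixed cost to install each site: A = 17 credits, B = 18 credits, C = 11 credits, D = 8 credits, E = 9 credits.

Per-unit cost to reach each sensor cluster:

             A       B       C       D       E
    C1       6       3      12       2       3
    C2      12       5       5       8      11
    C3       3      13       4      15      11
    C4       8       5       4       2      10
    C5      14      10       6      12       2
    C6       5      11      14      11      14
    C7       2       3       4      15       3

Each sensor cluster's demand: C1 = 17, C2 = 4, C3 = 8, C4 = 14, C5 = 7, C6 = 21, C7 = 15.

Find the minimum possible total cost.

Minimum total cost: 300

For any fixed open set, each sensor cluster goes to its cheapest open site; total = fixed + service.
{A, C, D, E}: C1→D 2·17=34, C2→C 5·4=20, C3→A 3·8=24, C4→D 2·14=28, C5→E 2·7=14, C6→A 5·21=105, C7→A 2·15=30. Service 255; fixed 45; total 300.
{A, D, E}: service 267 + fixed 34 = 301
{A, B, D, E}: service 255 + fixed 52 = 307
{A, B, C, D, E}: C1→D 2·17=34, C2→B 5·4=20, C3→A 3·8=24, C4→D 2·14=28, C5→E 2·7=14, C6→A 5·21=105, C7→A 2·15=30. Service 255; fixed 63; total 318.
No other subset beats 300.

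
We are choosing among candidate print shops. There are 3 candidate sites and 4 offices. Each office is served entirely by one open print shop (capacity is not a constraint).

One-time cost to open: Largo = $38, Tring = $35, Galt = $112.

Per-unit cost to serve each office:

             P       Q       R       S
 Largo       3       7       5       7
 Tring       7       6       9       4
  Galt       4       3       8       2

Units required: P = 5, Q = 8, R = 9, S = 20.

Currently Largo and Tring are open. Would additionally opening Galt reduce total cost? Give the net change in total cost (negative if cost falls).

No — net change +48 (cost rises by 48).

Current service cost with {Largo, Tring}: 188.
Adding Galt: each office re-picks its cheapest; new service cost 124, saving 64.
Extra fixed cost: 112. Net change = 112 − 64 = 48.
(Totals: 261 → 309.)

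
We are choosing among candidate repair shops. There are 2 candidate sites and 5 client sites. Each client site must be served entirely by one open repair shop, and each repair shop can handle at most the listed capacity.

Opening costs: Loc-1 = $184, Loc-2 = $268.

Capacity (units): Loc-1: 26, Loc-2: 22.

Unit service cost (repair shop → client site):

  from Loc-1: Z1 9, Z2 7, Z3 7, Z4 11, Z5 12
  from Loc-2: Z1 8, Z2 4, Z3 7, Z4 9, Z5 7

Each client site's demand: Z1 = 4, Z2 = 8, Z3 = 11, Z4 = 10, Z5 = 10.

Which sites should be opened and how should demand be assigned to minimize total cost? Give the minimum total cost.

Minimum total cost: 773

Open {Loc-1, Loc-2}: Z1→Loc-2 8·4=32, Z2→Loc-2 4·8=32, Z3→Loc-1 7·11=77, Z4→Loc-1 11·10=110, Z5→Loc-2 7·10=70.
Loads: Loc-1 carries 21/26, Loc-2 carries 22/22. Service 321; fixed 452; total 773.
Next best feasible plan costs 777.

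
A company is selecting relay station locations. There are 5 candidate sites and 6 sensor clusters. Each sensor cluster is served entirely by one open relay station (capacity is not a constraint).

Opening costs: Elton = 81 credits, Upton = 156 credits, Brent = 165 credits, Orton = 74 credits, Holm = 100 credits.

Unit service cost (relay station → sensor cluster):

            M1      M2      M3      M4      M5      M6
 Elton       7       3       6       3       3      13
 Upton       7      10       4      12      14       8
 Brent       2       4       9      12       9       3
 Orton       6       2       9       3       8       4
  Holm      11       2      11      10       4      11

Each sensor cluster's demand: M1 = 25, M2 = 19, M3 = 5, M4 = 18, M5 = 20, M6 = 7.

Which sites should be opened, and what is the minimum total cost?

For any fixed open set, each sensor cluster goes to its cheapest open site; total = fixed + service.
{Elton, Orton}: M1→Orton 6·25=150, M2→Orton 2·19=38, M3→Elton 6·5=30, M4→Elton 3·18=54, M5→Elton 3·20=60, M6→Orton 4·7=28. Service 360; fixed 155; total 515.
{Elton, Brent}: service 272 + fixed 246 = 518
{Elton}: M1→Elton 7·25=175, M2→Elton 3·19=57, M3→Elton 6·5=30, M4→Elton 3·18=54, M5→Elton 3·20=60, M6→Elton 13·7=91. Service 467; fixed 81; total 548.
{Elton, Upton, Brent, Orton, Holm}: service 243 + fixed 576 = 819
No other subset beats 515.

Open Elton and Orton; minimum total cost 515.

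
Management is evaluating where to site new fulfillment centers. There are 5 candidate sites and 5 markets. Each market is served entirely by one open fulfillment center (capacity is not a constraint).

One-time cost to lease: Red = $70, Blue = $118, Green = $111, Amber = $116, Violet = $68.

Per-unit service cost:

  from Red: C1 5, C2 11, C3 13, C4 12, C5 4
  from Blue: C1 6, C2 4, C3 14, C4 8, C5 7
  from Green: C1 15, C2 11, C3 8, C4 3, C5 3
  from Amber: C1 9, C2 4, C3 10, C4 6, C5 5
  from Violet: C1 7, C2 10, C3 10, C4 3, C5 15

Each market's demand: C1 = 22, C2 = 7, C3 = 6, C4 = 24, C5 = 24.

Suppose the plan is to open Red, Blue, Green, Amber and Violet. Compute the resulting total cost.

Total cost: 813

Each market is assigned to its cheapest site among the open ones.
{Red, Blue, Green, Amber, Violet}: C1→Red 5·22=110, C2→Blue 4·7=28, C3→Green 8·6=48, C4→Green 3·24=72, C5→Green 3·24=72. Service 330; fixed 483; total 813.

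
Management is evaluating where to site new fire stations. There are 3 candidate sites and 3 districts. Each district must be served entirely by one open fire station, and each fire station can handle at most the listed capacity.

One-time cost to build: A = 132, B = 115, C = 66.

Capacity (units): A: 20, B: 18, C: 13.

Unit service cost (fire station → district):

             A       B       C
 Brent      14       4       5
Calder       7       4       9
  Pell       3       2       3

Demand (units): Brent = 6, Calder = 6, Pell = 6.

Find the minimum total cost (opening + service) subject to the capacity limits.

Open {B}: Brent→B 4·6=24, Calder→B 4·6=24, Pell→B 2·6=12.
Loads: B carries 18/18. Service 60; fixed 115; total 175.
Next best feasible plan costs 241.

Minimum total cost: 175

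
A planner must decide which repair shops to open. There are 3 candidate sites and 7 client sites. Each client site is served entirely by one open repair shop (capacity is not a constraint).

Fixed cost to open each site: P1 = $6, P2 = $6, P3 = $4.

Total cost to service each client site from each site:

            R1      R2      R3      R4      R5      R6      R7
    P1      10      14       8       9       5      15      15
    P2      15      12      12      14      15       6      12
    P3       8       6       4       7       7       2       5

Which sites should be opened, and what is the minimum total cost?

Open P3 only; minimum total cost 43.

For any fixed open set, each client site goes to its cheapest open site; total = fixed + service.
{P3}: R1→P3 8, R2→P3 6, R3→P3 4, R4→P3 7, R5→P3 7, R6→P3 2, R7→P3 5. Service 39; fixed 4; total 43.
{P1, P3}: service 37 + fixed 10 = 47
{P2, P3}: R1→P3 8, R2→P3 6, R3→P3 4, R4→P3 7, R5→P3 7, R6→P3 2, R7→P3 5. Service 39; fixed 10; total 49.
{P1, P2, P3}: service 37 + fixed 16 = 53
No other subset beats 43.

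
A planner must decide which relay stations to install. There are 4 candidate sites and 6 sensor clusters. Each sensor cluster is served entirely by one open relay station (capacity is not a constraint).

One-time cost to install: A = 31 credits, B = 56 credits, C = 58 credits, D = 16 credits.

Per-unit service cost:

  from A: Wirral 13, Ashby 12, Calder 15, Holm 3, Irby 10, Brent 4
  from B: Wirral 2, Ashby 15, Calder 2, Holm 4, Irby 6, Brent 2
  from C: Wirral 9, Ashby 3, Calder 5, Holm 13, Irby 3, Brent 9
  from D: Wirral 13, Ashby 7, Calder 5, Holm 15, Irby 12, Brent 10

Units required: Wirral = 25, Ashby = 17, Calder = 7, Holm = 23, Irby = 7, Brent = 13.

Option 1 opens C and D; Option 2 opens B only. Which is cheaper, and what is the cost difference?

Option 1: {C, D}: Wirral→C 9·25=225, Ashby→C 3·17=51, Calder→C 5·7=35, Holm→C 13·23=299, Irby→C 3·7=21, Brent→C 9·13=117. Service 748; fixed 74; total 822.
Option 2: {B}: Wirral→B 2·25=50, Ashby→B 15·17=255, Calder→B 2·7=14, Holm→B 4·23=92, Irby→B 6·7=42, Brent→B 2·13=26. Service 479; fixed 56; total 535.
Difference: |822 − 535| = 287.

Option 2 is cheaper by 287.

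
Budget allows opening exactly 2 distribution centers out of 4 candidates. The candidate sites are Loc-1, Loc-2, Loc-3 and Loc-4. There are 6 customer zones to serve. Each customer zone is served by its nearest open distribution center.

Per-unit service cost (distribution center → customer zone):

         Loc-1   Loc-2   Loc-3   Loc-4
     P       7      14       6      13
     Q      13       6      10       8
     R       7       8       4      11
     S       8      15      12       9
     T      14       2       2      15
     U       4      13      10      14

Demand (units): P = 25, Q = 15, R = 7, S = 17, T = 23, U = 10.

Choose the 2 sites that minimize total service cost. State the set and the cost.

With exactly 2 open, each customer zone uses its cheapest among the chosen.
{Loc-1, Loc-2}: P→Loc-1 7·25=175, Q→Loc-2 6·15=90, R→Loc-1 7·7=49, S→Loc-1 8·17=136, T→Loc-2 2·23=46, U→Loc-1 4·10=40. Service cost 536.
{Loc-1, Loc-3}: service cost 550
{Loc-3, Loc-4}: service cost 597
Among all 6 size-2 choices, {Loc-1, Loc-2} is lowest.

Choose Loc-1 and Loc-2; total service cost 536.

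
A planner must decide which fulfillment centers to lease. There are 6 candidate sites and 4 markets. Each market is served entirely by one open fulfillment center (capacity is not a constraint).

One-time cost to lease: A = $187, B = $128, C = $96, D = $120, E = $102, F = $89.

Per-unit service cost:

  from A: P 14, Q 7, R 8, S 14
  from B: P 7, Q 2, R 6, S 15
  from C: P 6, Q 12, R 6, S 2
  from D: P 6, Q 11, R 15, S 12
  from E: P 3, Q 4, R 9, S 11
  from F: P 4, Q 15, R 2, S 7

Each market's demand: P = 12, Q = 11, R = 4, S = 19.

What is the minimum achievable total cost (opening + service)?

For any fixed open set, each market goes to its cheapest open site; total = fixed + service.
{C, E}: P→E 3·12=36, Q→E 4·11=44, R→C 6·4=24, S→C 2·19=38. Service 142; fixed 198; total 340.
{C}: service 266 + fixed 96 = 362
{B, C}: service 156 + fixed 224 = 380
{A, B, C, D, E, F}: service 104 + fixed 722 = 826
No other subset beats 340.

Minimum total cost: 340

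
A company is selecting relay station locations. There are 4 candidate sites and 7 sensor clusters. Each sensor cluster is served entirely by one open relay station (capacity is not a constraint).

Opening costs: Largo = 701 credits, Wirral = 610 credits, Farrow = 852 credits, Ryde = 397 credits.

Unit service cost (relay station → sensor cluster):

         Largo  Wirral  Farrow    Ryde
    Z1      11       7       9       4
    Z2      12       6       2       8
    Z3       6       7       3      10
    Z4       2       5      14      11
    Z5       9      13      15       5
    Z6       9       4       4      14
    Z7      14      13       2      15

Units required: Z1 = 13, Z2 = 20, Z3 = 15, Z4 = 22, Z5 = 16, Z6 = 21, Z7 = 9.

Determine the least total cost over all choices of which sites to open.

Minimum total cost: 1445

For any fixed open set, each sensor cluster goes to its cheapest open site; total = fixed + service.
{Wirral}: Z1→Wirral 7·13=91, Z2→Wirral 6·20=120, Z3→Wirral 7·15=105, Z4→Wirral 5·22=110, Z5→Wirral 13·16=208, Z6→Wirral 4·21=84, Z7→Wirral 13·9=117. Service 835; fixed 610; total 1445.
{Ryde}: service 1113 + fixed 397 = 1510
{Wirral, Ryde}: service 668 + fixed 1007 = 1675
{Largo, Wirral, Farrow, Ryde}: Z1→Ryde 4·13=52, Z2→Farrow 2·20=40, Z3→Farrow 3·15=45, Z4→Largo 2·22=44, Z5→Ryde 5·16=80, Z6→Wirral 4·21=84, Z7→Farrow 2·9=18. Service 363; fixed 2560; total 2923.
No other subset beats 1445.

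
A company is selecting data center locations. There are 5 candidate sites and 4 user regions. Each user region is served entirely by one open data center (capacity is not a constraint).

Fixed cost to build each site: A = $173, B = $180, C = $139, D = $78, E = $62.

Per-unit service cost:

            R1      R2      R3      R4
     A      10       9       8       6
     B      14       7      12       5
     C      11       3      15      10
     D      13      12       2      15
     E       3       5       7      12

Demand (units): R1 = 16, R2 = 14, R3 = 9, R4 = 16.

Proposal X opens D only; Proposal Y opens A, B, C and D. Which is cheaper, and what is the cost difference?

Proposal X is cheaper by 158.

Proposal X: {D}: R1→D 13·16=208, R2→D 12·14=168, R3→D 2·9=18, R4→D 15·16=240. Service 634; fixed 78; total 712.
Proposal Y: {A, B, C, D}: R1→A 10·16=160, R2→C 3·14=42, R3→D 2·9=18, R4→B 5·16=80. Service 300; fixed 570; total 870.
Difference: |712 − 870| = 158.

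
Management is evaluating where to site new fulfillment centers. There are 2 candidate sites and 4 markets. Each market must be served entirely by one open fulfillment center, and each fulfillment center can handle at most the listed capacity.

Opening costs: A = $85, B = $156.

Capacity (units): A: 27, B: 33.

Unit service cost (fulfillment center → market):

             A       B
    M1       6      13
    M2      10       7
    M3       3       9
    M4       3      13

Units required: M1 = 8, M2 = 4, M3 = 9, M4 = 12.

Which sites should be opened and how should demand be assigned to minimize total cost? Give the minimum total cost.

Open {A, B}: M1→A 6·8=48, M2→B 7·4=28, M3→B 9·9=81, M4→A 3·12=36.
Loads: A carries 20/27, B carries 13/33. Service 193; fixed 241; total 434.
Next best feasible plan costs 436.

Minimum total cost: 434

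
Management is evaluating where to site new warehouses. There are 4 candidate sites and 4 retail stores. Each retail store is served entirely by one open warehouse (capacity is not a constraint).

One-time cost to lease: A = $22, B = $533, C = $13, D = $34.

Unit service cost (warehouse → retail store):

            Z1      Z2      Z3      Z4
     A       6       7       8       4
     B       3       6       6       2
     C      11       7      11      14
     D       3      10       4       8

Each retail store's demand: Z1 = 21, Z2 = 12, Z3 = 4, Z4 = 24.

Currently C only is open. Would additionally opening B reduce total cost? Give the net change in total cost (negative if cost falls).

No — net change +45 (cost rises by 45).

Current service cost with {C}: 695.
Adding B: each retail store re-picks its cheapest; new service cost 207, saving 488.
Extra fixed cost: 533. Net change = 533 − 488 = 45.
(Totals: 708 → 753.)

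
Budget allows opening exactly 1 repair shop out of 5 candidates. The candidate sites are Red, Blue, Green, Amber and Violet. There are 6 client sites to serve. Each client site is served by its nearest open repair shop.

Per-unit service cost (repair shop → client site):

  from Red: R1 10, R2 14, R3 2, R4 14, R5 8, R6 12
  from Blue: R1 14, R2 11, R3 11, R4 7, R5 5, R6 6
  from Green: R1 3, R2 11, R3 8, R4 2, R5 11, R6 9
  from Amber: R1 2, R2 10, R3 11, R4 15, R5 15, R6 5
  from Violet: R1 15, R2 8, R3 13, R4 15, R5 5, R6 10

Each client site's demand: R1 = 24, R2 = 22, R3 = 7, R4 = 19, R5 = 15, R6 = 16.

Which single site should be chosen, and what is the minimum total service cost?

Choose Green only; total service cost 717.

With exactly 1 open, each client site uses its cheapest among the chosen.
{Green}: R1→Green 3·24=72, R2→Green 11·22=242, R3→Green 8·7=56, R4→Green 2·19=38, R5→Green 11·15=165, R6→Green 9·16=144. Service cost 717.
{Amber}: service cost 935
{Blue}: service cost 959
Among all 5 size-1 choices, {Green} is lowest.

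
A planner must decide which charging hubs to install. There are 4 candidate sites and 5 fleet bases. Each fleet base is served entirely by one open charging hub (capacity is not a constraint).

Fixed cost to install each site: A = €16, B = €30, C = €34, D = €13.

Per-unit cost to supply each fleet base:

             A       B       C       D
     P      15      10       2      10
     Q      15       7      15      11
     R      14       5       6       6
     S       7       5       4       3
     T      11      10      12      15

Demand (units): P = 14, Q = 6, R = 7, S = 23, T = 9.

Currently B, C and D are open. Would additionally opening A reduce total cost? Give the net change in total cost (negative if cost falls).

Current service cost with {B, C, D}: 264.
Adding A: each fleet base re-picks its cheapest; new service cost 264, saving 0.
Extra fixed cost: 16. Net change = 16 − 0 = 16.
(Totals: 341 → 357.)

No — net change +16 (cost rises by 16).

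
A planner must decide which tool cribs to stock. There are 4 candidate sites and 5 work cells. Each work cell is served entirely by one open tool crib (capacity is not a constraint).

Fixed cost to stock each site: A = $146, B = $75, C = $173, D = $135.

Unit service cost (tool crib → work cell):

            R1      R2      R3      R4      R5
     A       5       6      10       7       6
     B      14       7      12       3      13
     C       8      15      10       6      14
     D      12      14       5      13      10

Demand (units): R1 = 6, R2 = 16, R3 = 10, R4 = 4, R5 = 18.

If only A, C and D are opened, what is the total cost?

Total cost: 762

Each work cell is assigned to its cheapest site among the open ones.
{A, C, D}: R1→A 5·6=30, R2→A 6·16=96, R3→D 5·10=50, R4→C 6·4=24, R5→A 6·18=108. Service 308; fixed 454; total 762.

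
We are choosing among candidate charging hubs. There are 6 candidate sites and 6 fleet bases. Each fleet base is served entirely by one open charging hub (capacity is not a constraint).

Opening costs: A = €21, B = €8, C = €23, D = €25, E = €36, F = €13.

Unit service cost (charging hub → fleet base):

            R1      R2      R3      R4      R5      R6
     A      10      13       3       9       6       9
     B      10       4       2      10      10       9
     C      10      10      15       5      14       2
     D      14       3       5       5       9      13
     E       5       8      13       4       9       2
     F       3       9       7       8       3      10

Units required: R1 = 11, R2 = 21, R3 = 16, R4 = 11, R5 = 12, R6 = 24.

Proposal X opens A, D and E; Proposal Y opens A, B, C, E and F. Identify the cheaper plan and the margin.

Proposal Y is cheaper by 34.

Proposal X: {A, D, E}: R1→E 5·11=55, R2→D 3·21=63, R3→A 3·16=48, R4→E 4·11=44, R5→A 6·12=72, R6→E 2·24=48. Service 330; fixed 82; total 412.
Proposal Y: {A, B, C, E, F}: R1→F 3·11=33, R2→B 4·21=84, R3→B 2·16=32, R4→E 4·11=44, R5→F 3·12=36, R6→C 2·24=48. Service 277; fixed 101; total 378.
Difference: |412 − 378| = 34.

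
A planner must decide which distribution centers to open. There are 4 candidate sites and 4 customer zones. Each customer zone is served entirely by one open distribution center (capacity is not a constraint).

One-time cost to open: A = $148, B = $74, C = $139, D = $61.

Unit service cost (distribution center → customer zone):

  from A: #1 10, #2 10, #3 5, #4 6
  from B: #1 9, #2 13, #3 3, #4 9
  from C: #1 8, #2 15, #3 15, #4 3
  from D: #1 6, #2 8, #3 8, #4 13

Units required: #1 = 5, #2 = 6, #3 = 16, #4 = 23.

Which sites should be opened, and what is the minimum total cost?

Open B and C; minimum total cost 448.

For any fixed open set, each customer zone goes to its cheapest open site; total = fixed + service.
{B, C}: #1→C 8·5=40, #2→B 13·6=78, #3→B 3·16=48, #4→C 3·23=69. Service 235; fixed 213; total 448.
{B}: service 378 + fixed 74 = 452
{B, D}: #1→D 6·5=30, #2→D 8·6=48, #3→B 3·16=48, #4→B 9·23=207. Service 333; fixed 135; total 468.
{A, B, C, D}: service 195 + fixed 422 = 617
No other subset beats 448.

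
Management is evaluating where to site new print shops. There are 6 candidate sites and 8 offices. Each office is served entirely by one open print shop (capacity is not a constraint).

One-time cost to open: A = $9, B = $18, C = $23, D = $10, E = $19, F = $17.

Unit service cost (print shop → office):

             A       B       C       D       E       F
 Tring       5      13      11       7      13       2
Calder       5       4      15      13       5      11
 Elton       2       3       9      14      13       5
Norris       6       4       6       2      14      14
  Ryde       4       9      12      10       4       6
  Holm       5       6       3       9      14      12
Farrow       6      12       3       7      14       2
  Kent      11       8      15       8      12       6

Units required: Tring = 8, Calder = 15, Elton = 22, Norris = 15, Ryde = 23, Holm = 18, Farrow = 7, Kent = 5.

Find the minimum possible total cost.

For any fixed open set, each office goes to its cheapest open site; total = fixed + service.
{A, C, D, F}: Tring→F 2·8=16, Calder→A 5·15=75, Elton→A 2·22=44, Norris→D 2·15=30, Ryde→A 4·23=92, Holm→C 3·18=54, Farrow→F 2·7=14, Kent→F 6·5=30. Service 355; fixed 59; total 414.
{A, B, C, D, F}: Tring→F 2·8=16, Calder→B 4·15=60, Elton→A 2·22=44, Norris→D 2·15=30, Ryde→A 4·23=92, Holm→C 3·18=54, Farrow→F 2·7=14, Kent→F 6·5=30. Service 340; fixed 77; total 417.
{A, D, F}: service 391 + fixed 36 = 427
{A, B, C, D, E, F}: service 340 + fixed 96 = 436
No other subset beats 414.

Minimum total cost: 414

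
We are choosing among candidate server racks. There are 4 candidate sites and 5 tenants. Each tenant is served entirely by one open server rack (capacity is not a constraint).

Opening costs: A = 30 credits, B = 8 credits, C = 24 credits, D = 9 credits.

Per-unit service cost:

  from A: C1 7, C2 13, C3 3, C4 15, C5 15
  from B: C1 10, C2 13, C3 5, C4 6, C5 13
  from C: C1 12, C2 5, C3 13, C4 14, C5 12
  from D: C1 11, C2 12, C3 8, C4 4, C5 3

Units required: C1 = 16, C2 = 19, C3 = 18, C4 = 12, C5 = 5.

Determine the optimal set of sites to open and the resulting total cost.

Open A, C and D; minimum total cost 387.

For any fixed open set, each tenant goes to its cheapest open site; total = fixed + service.
{A, C, D}: C1→A 7·16=112, C2→C 5·19=95, C3→A 3·18=54, C4→D 4·12=48, C5→D 3·5=15. Service 324; fixed 63; total 387.
{A, B, C, D}: service 324 + fixed 71 = 395
{B, C, D}: service 408 + fixed 41 = 449
{B}: service 634 + fixed 8 = 642
No other subset beats 387.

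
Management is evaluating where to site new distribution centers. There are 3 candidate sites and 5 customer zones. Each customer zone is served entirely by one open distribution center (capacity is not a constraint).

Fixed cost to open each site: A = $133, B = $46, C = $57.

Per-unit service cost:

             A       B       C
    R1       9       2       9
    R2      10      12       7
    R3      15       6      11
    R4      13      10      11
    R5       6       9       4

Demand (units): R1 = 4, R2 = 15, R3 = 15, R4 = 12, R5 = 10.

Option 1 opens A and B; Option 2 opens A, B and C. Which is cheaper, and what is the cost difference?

Option 2 is cheaper by 8.

Option 1: {A, B}: R1→B 2·4=8, R2→A 10·15=150, R3→B 6·15=90, R4→B 10·12=120, R5→A 6·10=60. Service 428; fixed 179; total 607.
Option 2: {A, B, C}: R1→B 2·4=8, R2→C 7·15=105, R3→B 6·15=90, R4→B 10·12=120, R5→C 4·10=40. Service 363; fixed 236; total 599.
Difference: |607 − 599| = 8.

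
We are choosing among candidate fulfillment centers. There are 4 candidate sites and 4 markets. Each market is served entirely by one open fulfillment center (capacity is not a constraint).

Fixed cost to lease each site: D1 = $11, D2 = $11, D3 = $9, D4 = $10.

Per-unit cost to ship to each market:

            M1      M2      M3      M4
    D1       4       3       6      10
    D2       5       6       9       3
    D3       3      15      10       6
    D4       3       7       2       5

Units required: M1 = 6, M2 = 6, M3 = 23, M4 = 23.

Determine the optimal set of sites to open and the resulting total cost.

Open D1, D2 and D4; minimum total cost 183.

For any fixed open set, each market goes to its cheapest open site; total = fixed + service.
{D1, D2, D4}: M1→D4 3·6=18, M2→D1 3·6=18, M3→D4 2·23=46, M4→D2 3·23=69. Service 151; fixed 32; total 183.
{D2, D4}: service 169 + fixed 21 = 190
{D1, D2, D3, D4}: service 151 + fixed 41 = 192
{D3}: M1→D3 3·6=18, M2→D3 15·6=90, M3→D3 10·23=230, M4→D3 6·23=138. Service 476; fixed 9; total 485.
(All 15 nonempty subsets were checked; D1, D2 and D4 is lowest.)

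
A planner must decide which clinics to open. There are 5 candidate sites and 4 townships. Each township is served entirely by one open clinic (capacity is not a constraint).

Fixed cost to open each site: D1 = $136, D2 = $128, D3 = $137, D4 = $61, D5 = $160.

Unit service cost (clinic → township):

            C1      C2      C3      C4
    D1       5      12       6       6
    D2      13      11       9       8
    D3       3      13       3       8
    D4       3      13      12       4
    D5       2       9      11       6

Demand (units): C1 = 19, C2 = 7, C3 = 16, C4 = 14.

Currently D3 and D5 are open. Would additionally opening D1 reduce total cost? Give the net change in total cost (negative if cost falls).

Current service cost with {D3, D5}: 233.
Adding D1: each township re-picks its cheapest; new service cost 233, saving 0.
Extra fixed cost: 136. Net change = 136 − 0 = 136.
(Totals: 530 → 666.)

No — net change +136 (cost rises by 136).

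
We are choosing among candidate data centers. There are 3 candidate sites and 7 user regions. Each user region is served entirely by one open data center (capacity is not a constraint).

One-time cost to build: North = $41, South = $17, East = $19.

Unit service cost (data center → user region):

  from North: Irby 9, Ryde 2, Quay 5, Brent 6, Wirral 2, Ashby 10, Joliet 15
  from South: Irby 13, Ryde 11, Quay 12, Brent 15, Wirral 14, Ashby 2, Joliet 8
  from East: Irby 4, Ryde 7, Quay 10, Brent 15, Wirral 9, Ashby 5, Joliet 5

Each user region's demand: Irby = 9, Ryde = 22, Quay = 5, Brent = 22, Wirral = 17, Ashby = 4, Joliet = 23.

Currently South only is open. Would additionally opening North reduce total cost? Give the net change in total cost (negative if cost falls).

Yes — net change −630 (cost falls by 630).

Current service cost with {South}: 1179.
Adding North: each user region re-picks its cheapest; new service cost 508, saving 671.
Extra fixed cost: 41. Net change = 41 − 671 = -630.
(Totals: 1196 → 566.)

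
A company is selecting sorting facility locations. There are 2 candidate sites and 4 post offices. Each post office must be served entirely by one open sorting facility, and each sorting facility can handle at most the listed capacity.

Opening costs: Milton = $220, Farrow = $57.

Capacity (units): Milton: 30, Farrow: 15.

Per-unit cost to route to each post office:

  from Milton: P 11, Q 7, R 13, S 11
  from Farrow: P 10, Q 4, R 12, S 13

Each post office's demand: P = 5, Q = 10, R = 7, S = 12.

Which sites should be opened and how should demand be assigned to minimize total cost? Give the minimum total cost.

Open {Milton, Farrow}: P→Farrow 10·5=50, Q→Farrow 4·10=40, R→Milton 13·7=91, S→Milton 11·12=132.
Loads: Milton carries 19/30, Farrow carries 15/15. Service 313; fixed 277; total 590.
Next best feasible plan costs 595.

Minimum total cost: 590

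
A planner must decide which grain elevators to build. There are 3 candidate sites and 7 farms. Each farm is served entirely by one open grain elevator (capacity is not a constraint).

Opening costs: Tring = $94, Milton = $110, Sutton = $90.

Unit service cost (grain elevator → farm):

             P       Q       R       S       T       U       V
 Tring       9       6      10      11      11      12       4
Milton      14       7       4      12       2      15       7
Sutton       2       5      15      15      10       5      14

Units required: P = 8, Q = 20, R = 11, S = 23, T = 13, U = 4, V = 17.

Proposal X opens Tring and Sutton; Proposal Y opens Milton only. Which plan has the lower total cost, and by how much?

Proposal X is cheaper by 6.

Proposal X: {Tring, Sutton}: P→Sutton 2·8=16, Q→Sutton 5·20=100, R→Tring 10·11=110, S→Tring 11·23=253, T→Sutton 10·13=130, U→Sutton 5·4=20, V→Tring 4·17=68. Service 697; fixed 184; total 881.
Proposal Y: {Milton}: P→Milton 14·8=112, Q→Milton 7·20=140, R→Milton 4·11=44, S→Milton 12·23=276, T→Milton 2·13=26, U→Milton 15·4=60, V→Milton 7·17=119. Service 777; fixed 110; total 887.
Difference: |881 − 887| = 6.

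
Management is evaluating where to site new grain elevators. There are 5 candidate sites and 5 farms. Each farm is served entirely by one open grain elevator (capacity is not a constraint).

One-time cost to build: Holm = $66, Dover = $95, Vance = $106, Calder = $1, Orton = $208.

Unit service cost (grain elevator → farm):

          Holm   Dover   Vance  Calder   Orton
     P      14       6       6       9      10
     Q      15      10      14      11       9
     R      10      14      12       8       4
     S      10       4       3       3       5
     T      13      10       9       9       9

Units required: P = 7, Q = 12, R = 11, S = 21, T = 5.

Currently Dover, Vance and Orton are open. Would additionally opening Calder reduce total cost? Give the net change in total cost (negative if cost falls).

No — net change +1 (cost rises by 1).

Current service cost with {Dover, Vance, Orton}: 302.
Adding Calder: each farm re-picks its cheapest; new service cost 302, saving 0.
Extra fixed cost: 1. Net change = 1 − 0 = 1.
(Totals: 711 → 712.)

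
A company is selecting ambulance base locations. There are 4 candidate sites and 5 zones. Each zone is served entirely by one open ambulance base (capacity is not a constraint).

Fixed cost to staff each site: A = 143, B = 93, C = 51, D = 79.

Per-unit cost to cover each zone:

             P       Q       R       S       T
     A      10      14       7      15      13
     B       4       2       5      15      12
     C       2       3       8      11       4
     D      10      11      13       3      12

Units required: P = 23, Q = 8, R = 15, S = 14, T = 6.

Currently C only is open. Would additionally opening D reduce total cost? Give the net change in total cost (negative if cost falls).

Yes — net change −33 (cost falls by 33).

Current service cost with {C}: 368.
Adding D: each zone re-picks its cheapest; new service cost 256, saving 112.
Extra fixed cost: 79. Net change = 79 − 112 = -33.
(Totals: 419 → 386.)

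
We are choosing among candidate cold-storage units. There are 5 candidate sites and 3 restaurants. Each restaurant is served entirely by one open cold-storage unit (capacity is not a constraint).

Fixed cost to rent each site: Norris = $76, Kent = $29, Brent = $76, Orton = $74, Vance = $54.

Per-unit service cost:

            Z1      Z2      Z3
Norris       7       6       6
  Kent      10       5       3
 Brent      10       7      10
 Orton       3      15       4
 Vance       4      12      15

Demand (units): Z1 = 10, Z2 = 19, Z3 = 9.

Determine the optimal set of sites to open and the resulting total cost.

Open Kent and Vance; minimum total cost 245.

For any fixed open set, each restaurant goes to its cheapest open site; total = fixed + service.
{Kent, Vance}: Z1→Vance 4·10=40, Z2→Kent 5·19=95, Z3→Kent 3·9=27. Service 162; fixed 83; total 245.
{Kent}: Z1→Kent 10·10=100, Z2→Kent 5·19=95, Z3→Kent 3·9=27. Service 222; fixed 29; total 251.
{Kent, Orton}: service 152 + fixed 103 = 255
{Norris, Kent, Brent, Orton, Vance}: service 152 + fixed 309 = 461
No other subset beats 245.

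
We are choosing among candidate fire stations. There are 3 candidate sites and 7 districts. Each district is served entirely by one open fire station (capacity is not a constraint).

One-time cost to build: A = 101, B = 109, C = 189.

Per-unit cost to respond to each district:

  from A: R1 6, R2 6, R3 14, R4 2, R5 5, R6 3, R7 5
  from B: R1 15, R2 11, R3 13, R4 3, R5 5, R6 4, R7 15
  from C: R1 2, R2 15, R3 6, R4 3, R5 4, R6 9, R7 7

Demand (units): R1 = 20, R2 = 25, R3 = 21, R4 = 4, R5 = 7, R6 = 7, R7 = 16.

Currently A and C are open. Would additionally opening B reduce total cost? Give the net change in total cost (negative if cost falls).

Current service cost with {A, C}: 453.
Adding B: each district re-picks its cheapest; new service cost 453, saving 0.
Extra fixed cost: 109. Net change = 109 − 0 = 109.
(Totals: 743 → 852.)

No — net change +109 (cost rises by 109).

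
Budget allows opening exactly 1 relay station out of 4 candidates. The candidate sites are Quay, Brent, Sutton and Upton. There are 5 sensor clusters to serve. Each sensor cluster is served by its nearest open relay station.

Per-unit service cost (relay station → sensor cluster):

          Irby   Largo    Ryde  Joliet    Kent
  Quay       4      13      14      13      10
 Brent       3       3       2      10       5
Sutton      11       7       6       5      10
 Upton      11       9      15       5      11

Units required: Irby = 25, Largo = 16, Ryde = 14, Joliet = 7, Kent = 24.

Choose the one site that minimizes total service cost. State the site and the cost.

With exactly 1 open, each sensor cluster uses its cheapest among the chosen.
{Brent}: Irby→Brent 3·25=75, Largo→Brent 3·16=48, Ryde→Brent 2·14=28, Joliet→Brent 10·7=70, Kent→Brent 5·24=120. Service cost 341.
{Sutton}: service cost 746
{Quay}: service cost 835
Among all 4 size-1 choices, {Brent} is lowest.

Choose Brent only; total service cost 341.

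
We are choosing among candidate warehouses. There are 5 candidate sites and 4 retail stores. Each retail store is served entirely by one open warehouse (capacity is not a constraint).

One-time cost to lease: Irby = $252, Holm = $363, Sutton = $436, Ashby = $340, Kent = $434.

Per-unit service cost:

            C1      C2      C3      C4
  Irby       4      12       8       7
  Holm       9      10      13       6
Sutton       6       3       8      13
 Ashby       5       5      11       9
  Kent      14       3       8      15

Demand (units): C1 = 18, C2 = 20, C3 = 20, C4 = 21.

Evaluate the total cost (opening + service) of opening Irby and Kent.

Each retail store is assigned to its cheapest site among the open ones.
{Irby, Kent}: C1→Irby 4·18=72, C2→Kent 3·20=60, C3→Irby 8·20=160, C4→Irby 7·21=147. Service 439; fixed 686; total 1125.

Total cost: 1125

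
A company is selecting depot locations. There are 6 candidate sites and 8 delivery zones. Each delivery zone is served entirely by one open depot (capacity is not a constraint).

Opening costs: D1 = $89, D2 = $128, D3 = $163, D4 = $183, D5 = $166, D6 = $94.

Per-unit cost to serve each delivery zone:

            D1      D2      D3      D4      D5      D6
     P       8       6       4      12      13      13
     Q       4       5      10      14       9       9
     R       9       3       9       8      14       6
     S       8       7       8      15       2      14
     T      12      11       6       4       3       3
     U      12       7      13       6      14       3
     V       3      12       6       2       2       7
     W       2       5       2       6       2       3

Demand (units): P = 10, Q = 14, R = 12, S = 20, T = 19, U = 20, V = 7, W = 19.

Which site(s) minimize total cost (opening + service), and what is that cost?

Open D1 and D6; minimum total cost 727.

For any fixed open set, each delivery zone goes to its cheapest open site; total = fixed + service.
{D1, D6}: P→D1 8·10=80, Q→D1 4·14=56, R→D6 6·12=72, S→D1 8·20=160, T→D6 3·19=57, U→D6 3·20=60, V→D1 3·7=21, W→D1 2·19=38. Service 544; fixed 183; total 727.
{D2, D5}: service 455 + fixed 294 = 749
{D2, D6}: P→D2 6·10=60, Q→D2 5·14=70, R→D2 3·12=36, S→D2 7·20=140, T→D6 3·19=57, U→D6 3·20=60, V→D6 7·7=49, W→D6 3·19=57. Service 529; fixed 222; total 751.
{D1, D2, D3, D4, D5, D6}: service 341 + fixed 823 = 1164
No other subset beats 727.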